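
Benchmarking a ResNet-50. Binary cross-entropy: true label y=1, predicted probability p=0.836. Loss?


BCE = -[y·ln(p) + (1-y)·ln(1-p)]
= -1·ln(0.836) - 0
= -ln(0.836) = 0.1791

0.1791


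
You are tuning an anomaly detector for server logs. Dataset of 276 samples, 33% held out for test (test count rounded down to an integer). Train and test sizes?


Test = ⌊276·33/100⌋ = 91
Train = 276 - 91 = 185

Train: 185, Test: 91


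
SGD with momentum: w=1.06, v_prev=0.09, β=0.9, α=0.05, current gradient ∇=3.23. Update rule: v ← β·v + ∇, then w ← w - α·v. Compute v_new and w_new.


v_new = 0.9·0.09 + 3.23 = 0.081 + 3.23 = 3.311
w_new = 1.06 - 0.05·3.311 = 1.06 - 0.16555 = 0.89445

v_new=3.311, w_new=0.89445


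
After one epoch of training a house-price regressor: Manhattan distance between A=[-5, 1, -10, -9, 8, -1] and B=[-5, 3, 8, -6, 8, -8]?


d = |-5+ 5| + |1-3| + |-10-8| + |-9+ 6| + |8-8| + |-1+ 8|
  = 0 + 2 + 18 + 3 + 0 + 7
  = 30

30


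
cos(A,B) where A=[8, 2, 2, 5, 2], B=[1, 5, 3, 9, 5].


A·B = 8·1 + 2·5 + 2·3 + 5·9 + 2·5 = 79
‖A‖ = √101 = 10.0499, ‖B‖ = √141 = 11.8743
cos = 79/(√101·√141) = 79/√14241 = 0.662

0.662


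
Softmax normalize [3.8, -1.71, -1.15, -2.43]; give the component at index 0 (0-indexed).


Exponentials: e^3.8=44.7012, e^-1.71=0.1809, e^-1.15=0.3166, e^-2.43=0.088
Sum = 45.2867
Softmax = [0.9871, 0.004, 0.007, 0.0019]
p[0] = 44.7012/45.2867 = 0.9871

0.9871


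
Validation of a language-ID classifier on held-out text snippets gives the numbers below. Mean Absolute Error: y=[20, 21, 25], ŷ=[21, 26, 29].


Absolute errors: |20-21|=1, |21-26|=5, |25-29|=4
Sum = 10
MAE = 10/3 = 10/3

10/3


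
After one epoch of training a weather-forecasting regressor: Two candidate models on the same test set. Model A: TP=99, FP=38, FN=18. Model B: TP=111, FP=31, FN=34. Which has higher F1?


Model A: P=99/137=0.7226, R=99/117=0.8462, F1=2PR/(P+R)=2TP/(2TP+FP+FN)=198/254=0.7795
Model B: P=111/142=0.7817, R=111/145=0.7655, F1=2PR/(P+R)=2TP/(2TP+FP+FN)=222/287=0.7735
0.7795 > 0.7735 → Model A

Model A


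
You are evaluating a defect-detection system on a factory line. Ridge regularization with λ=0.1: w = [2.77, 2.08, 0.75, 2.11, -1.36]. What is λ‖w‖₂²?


‖w‖₂² = (2.77)² + (2.08)² + (0.75)² + (2.11)² + (-1.36)²
     = 7.6729 + 4.3264 + 0.5625 + 4.4521 + 1.8496
     = 18.8635
λ·‖w‖₂² = 0.1·18.8635 = 1.88635

1.88635


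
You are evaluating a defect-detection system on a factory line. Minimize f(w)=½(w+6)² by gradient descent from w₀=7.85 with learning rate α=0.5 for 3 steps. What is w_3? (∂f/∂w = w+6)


step 1: grad = 7.85+6 = 13.85; w = 7.85 - 0.5·(13.85) = 0.925
step 2: grad = 0.925+6 = 6.925; w = 0.925 - 0.5·(6.925) = -2.5375
step 3: grad = -2.5375+6 = 3.4625; w = -2.5375 - 0.5·(3.4625) = -4.26875

-4.26875


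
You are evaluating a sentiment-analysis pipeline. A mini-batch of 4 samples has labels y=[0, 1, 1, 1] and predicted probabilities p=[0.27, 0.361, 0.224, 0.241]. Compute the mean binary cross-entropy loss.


L[0] = -ln(1-0.27) = -ln(0.73) = 0.3147
L[1] = -ln(0.361) = 1.0189
L[2] = -ln(0.224) = 1.4961
L[3] = -ln(0.241) = 1.423
mean = (0.3147 + 1.0189 + 1.4961 + 1.423)/4 = 1.0632

1.0632


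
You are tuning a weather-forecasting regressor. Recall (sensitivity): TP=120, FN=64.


Recall = TP/(TP+FN)
= 120/(120+64)
= 120/184 = 65.22%

65.22%


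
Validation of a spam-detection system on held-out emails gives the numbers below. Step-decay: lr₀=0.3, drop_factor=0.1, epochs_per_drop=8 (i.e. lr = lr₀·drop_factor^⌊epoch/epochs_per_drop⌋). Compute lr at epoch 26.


n_drops = ⌊26/8⌋ = 3
lr = 0.3·0.1^3 = 0.3·0.001 = 0.0003

0.0003


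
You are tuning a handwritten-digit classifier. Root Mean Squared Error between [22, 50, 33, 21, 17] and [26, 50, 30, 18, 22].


MSE = 59/5 = 11.8
RMSE = √(59/5) = 3.4351

3.4351


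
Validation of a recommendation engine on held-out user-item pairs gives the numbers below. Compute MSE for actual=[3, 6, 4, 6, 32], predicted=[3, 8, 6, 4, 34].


Squared errors: (3-3)²=0, (6-8)²=4, (4-6)²=4, (6-4)²=4, (32-34)²=4
Sum = 16
MSE = 16/5 = 16/5

16/5


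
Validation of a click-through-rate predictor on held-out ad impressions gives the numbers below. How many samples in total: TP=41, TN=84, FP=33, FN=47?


Total = TP + TN + FP + FN
= 41 + 84 + 33 + 47
= 205
(Predicted positive: 74, predicted negative: 131)

205


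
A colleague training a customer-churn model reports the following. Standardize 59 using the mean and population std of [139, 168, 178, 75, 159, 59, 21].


μ = 114.1429, σ = 57.1425
z = (59 - 114.1429)/57.1425 = -0.965

-0.965


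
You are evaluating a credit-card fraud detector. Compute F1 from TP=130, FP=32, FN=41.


Precision = 130/162 = 0.8025
Recall = 130/171 = 0.7602
F1 = 2·P·R/(P+R) = 2·TP/(2·TP+FP+FN) = 260/(260+32+41) = 260/333 = 0.7808

0.7808


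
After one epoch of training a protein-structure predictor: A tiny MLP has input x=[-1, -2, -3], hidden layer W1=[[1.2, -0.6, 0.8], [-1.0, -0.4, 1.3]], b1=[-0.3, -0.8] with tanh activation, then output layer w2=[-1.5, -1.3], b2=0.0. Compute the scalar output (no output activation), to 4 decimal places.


z1[0] = (1.2)·(-1) + (-0.6)·(-2) + (0.8)·(-3) - 0.3 = -2.7
z1[1] = (-1.0)·(-1) + (-0.4)·(-2) + (1.3)·(-3) - 0.8 = -2.9
h = tanh(z1) = [-0.991, -0.994]
output = (-1.5)·(-0.991) + (-1.3)·(-0.994) + 0.0 = 2.7787

2.7787


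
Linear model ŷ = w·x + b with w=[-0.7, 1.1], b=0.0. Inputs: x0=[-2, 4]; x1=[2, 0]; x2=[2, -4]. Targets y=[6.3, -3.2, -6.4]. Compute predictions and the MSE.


ŷ0 = (-0.7)·(-2) + (1.1)·(4) + 0.0 = 5.8
ŷ1 = (-0.7)·(2) + (1.1)·(0) + 0.0 = -1.4
ŷ2 = (-0.7)·(2) + (1.1)·(-4) + 0.0 = -5.8
errors² = [0.25, 3.24, 0.36]
MSE = 3.8500/3 = 1.2833

1.2833


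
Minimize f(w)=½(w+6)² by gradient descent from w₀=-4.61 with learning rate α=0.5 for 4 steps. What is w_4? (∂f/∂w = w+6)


step 1: grad = -4.61+6 = 1.39; w = -4.61 - 0.5·(1.39) = -5.305
step 2: grad = -5.305+6 = 0.695; w = -5.305 - 0.5·(0.695) = -5.6525
step 3: grad = -5.6525+6 = 0.3475; w = -5.6525 - 0.5·(0.3475) = -5.82625
step 4: grad = -5.82625+6 = 0.17375; w = -5.82625 - 0.5·(0.17375) = -5.913125

-5.913125


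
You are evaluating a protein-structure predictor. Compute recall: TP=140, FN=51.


Recall = TP/(TP+FN)
= 140/(140+51)
= 140/191 = 73.3%

73.3%


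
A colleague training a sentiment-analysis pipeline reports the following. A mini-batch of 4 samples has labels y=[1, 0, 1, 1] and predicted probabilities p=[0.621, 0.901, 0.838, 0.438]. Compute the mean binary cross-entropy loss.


L[0] = -ln(0.621) = 0.4764
L[1] = -ln(1-0.901) = -ln(0.099) = 2.3126
L[2] = -ln(0.838) = 0.1767
L[3] = -ln(0.438) = 0.8255
mean = (0.4764 + 2.3126 + 0.1767 + 0.8255)/4 = 0.9478

0.9478


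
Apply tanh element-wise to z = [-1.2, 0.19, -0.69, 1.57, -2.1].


tanh(-1.2) = -0.8337
tanh(0.19) = 0.1877
tanh(-0.69) = -0.598
tanh(1.57) = 0.917
tanh(-2.1) = -0.9705
result = [-0.8337, 0.1877, -0.598, 0.917, -0.9705]

[-0.8337, 0.1877, -0.598, 0.917, -0.9705]


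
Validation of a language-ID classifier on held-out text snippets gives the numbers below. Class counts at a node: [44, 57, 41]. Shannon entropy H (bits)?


Probabilities: [44/142, 57/142, 41/142] ≈ [0.3099, 0.4014, 0.2887]
H = -((44/142)·log₂(44/142) + (57/142)·log₂(57/142) + (41/142)·log₂(41/142))
  = 1.5698 bits

1.5698 bits


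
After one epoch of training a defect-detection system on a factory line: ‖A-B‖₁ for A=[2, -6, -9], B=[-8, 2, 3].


d = |2+ 8| + |-6-2| + |-9-3|
  = 10 + 8 + 12
  = 30

30


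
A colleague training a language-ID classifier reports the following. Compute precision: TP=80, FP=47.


Precision = TP/(TP+FP)
= 80/(80+47)
= 80/127 = 62.99%

62.99%


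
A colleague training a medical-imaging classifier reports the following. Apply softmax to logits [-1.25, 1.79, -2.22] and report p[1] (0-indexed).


Exponentials: e^-1.25=0.2865, e^1.79=5.9895, e^-2.22=0.1086
Sum = 6.3846
Softmax = [0.0449, 0.9381, 0.017]
p[1] = 5.9895/6.3846 = 0.9381

0.9381


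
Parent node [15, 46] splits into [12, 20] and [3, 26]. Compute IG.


Parent = [15, 46], H_parent = 0.8047
H_left = 0.9544 (n=32), H_right = 0.4798 (n=29)
H_children = (32/61)·0.9544 + (29/61)·0.4798 = 0.7288
IG = 0.8047 - 0.7288 = 0.0759

0.0759


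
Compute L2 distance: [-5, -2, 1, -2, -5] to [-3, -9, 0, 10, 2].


d = √((-5+ 3)² + (-2+ 9)² + (1-0)² + (-2-10)² + (-5-2)²)
  = √(4 + 49 + 1 + 144 + 49)
  = √247 = 15.7162

15.7162


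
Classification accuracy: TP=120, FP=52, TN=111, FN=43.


Accuracy = (TP+TN)/(TP+TN+FP+FN)
= (120+111)/(326)
= 231/326 = 70.86%

70.86%


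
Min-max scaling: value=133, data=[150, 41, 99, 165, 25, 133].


min=25, max=165
(133-25)/(165-25) = 108/140 = 0.7714

0.7714


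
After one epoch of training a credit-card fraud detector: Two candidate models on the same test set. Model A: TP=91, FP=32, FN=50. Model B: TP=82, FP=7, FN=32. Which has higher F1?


Model A: P=91/123=0.7398, R=91/141=0.6454, F1=2PR/(P+R)=2TP/(2TP+FP+FN)=182/264=0.6894
Model B: P=82/89=0.9213, R=82/114=0.7193, F1=2PR/(P+R)=2TP/(2TP+FP+FN)=164/203=0.8079
0.6894 < 0.8079 → Model B

Model B


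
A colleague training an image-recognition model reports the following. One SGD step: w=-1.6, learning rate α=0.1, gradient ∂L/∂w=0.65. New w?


w_new = w - α·∇
= -1.6 - 0.1·0.65
= -1.6 - 0.065
= -1.665

-1.665


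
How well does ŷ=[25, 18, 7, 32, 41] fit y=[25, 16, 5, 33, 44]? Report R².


ȳ = 24.6
SS_res = Σ(y-ŷ)² = 18
SS_tot = Σ(y-ȳ)² = 905.2
R² = 1 - SS_res/SS_tot = 1 - 0.0199 = 0.9801

0.9801


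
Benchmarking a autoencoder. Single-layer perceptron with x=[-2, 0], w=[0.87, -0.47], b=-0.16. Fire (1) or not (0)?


z = (-2)·(0.87) + (0)·(-0.47) - 0.16
  = -1.9
step(z) = 0 (z<0)

0


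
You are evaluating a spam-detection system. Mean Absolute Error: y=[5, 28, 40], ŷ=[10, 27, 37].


Absolute errors: |5-10|=5, |28-27|=1, |40-37|=3
Sum = 9
MAE = 9/3 = 3

3


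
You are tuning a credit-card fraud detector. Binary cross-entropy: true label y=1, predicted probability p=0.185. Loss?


BCE = -[y·ln(p) + (1-y)·ln(1-p)]
= -1·ln(0.185) - 0
= -ln(0.185) = 1.6874

1.6874


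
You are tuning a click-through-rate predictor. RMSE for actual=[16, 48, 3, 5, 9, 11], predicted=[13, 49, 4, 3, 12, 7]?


MSE = 40/6 = 6.6667
RMSE = √(40/6) = 2.582

2.582


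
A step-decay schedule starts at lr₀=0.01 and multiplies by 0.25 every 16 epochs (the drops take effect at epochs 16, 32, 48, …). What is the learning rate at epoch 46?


n_drops = ⌊46/16⌋ = 2
lr = 0.01·0.25^2 = 0.01·0.0625 = 0.000625

0.000625


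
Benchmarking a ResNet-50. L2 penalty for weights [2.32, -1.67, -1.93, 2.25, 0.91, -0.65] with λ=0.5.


‖w‖₂² = (2.32)² + (-1.67)² + (-1.93)² + (2.25)² + (0.91)² + (-0.65)²
     = 5.3824 + 2.7889 + 3.7249 + 5.0625 + 0.8281 + 0.4225
     = 18.2093
λ·‖w‖₂² = 0.5·18.2093 = 9.10465

9.10465


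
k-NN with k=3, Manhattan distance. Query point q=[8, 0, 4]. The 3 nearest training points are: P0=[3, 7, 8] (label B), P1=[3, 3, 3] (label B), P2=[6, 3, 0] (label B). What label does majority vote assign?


d(q,P0) = 16  (label B)
d(q,P1) = 9  (label B)
d(q,P2) = 9  (label B)
Votes: A=0, B=3
Majority → B

B


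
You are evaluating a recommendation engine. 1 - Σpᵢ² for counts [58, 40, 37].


Probabilities: [58/135, 40/135, 37/135] ≈ [0.4296, 0.2963, 0.2741]
Σpᵢ² = (3364 + 1600 + 1369)/135² = 6333/18225
Gini = 1 - Σpᵢ² = 1 - 6333/18225 = 0.6525

0.6525


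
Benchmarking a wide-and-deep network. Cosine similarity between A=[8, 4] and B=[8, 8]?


A·B = 8·8 + 4·8 = 96
‖A‖ = √80 = 8.9443, ‖B‖ = √128 = 11.3137
cos = 96/(√80·√128) = 96/√10240 = 0.9487

0.9487


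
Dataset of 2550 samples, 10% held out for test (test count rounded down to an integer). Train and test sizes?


Test = ⌊2550·10/100⌋ = 255
Train = 2550 - 255 = 2295

Train: 2295, Test: 255


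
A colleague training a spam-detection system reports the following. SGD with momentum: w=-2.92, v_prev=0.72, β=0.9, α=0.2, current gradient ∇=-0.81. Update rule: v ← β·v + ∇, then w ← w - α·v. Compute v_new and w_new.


v_new = 0.9·0.72 - 0.81 = 0.648 - 0.81 = -0.162
w_new = -2.92 - 0.2·-0.162 = -2.92 + 0.0324 = -2.8876

v_new=-0.162, w_new=-2.8876


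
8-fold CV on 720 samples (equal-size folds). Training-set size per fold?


Fold size = 720/8 = 90
Training per fold = 720 - 90 = 630

630


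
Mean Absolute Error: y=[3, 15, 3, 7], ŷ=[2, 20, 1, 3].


Absolute errors: |3-2|=1, |15-20|=5, |3-1|=2, |7-3|=4
Sum = 12
MAE = 12/4 = 3

3


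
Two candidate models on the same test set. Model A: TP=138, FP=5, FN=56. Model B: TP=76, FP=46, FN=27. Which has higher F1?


Model A: P=138/143=0.965, R=138/194=0.7113, F1=2PR/(P+R)=2TP/(2TP+FP+FN)=276/337=0.819
Model B: P=76/122=0.623, R=76/103=0.7379, F1=2PR/(P+R)=2TP/(2TP+FP+FN)=152/225=0.6756
0.819 > 0.6756 → Model A

Model A


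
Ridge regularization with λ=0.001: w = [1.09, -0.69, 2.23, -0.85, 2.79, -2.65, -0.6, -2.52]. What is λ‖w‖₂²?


‖w‖₂² = (1.09)² + (-0.69)² + (2.23)² + (-0.85)² + (2.79)² + (-2.65)² + (-0.6)² + (-2.52)²
     = 1.1881 + 0.4761 + 4.9729 + 0.7225 + 7.7841 + 7.0225 + 0.36 + 6.3504
     = 28.8766
λ·‖w‖₂² = 0.001·28.8766 = 0.028877

0.028877


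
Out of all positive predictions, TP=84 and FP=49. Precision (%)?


Precision = TP/(TP+FP)
= 84/(84+49)
= 84/133 = 63.16%

63.16%


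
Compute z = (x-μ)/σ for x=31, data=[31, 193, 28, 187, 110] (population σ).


μ = 109.8, σ = 71.8092
z = (31 - 109.8)/71.8092 = -1.0974

-1.0974


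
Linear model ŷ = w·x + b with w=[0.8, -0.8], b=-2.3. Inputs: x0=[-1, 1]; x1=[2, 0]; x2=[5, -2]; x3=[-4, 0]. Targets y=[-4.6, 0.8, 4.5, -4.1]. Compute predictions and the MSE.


ŷ0 = (0.8)·(-1) + (-0.8)·(1) - 2.3 = -3.9
ŷ1 = (0.8)·(2) + (-0.8)·(0) - 2.3 = -0.7
ŷ2 = (0.8)·(5) + (-0.8)·(-2) - 2.3 = 3.3
ŷ3 = (0.8)·(-4) + (-0.8)·(0) - 2.3 = -5.5
errors² = [0.49, 2.25, 1.44, 1.96]
MSE = 6.1400/4 = 1.535

1.535


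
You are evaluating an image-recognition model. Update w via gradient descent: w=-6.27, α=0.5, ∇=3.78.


w_new = w - α·∇
= -6.27 - 0.5·3.78
= -6.27 - 1.89
= -8.16

-8.16


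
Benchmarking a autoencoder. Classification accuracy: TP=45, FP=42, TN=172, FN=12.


Accuracy = (TP+TN)/(TP+TN+FP+FN)
= (45+172)/(271)
= 217/271 = 80.07%

80.07%


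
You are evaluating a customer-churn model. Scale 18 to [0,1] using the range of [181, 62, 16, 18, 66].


min=16, max=181
(18-16)/(181-16) = 2/165 = 0.0121

0.0121


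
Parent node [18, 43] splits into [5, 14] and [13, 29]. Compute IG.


Parent = [18, 43], H_parent = 0.8752
H_left = 0.8315 (n=19), H_right = 0.8926 (n=42)
H_children = (19/61)·0.8315 + (42/61)·0.8926 = 0.8736
IG = 0.8752 - 0.8736 = 0.0016

0.0016


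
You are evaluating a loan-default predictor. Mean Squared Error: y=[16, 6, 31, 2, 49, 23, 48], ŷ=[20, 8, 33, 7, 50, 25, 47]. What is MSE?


Squared errors: (16-20)²=16, (6-8)²=4, (31-33)²=4, (2-7)²=25, (49-50)²=1, (23-25)²=4, (48-47)²=1
Sum = 55
MSE = 55/7 = 55/7

55/7


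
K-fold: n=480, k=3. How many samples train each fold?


Fold size = 480/3 = 160
Training per fold = 480 - 160 = 320

320


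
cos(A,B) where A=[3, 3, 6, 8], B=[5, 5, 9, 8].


A·B = 3·5 + 3·5 + 6·9 + 8·8 = 148
‖A‖ = √118 = 10.8628, ‖B‖ = √195 = 13.9642
cos = 148/(√118·√195) = 148/√23010 = 0.9757

0.9757


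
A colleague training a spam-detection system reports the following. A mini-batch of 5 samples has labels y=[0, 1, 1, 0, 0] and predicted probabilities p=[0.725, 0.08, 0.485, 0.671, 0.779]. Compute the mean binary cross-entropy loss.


L[0] = -ln(1-0.725) = -ln(0.275) = 1.291
L[1] = -ln(0.08) = 2.5257
L[2] = -ln(0.485) = 0.7236
L[3] = -ln(1-0.671) = -ln(0.329) = 1.1117
L[4] = -ln(1-0.779) = -ln(0.221) = 1.5096
mean = (1.291 + 2.5257 + 0.7236 + 1.1117 + 1.5096)/5 = 1.4323

1.4323


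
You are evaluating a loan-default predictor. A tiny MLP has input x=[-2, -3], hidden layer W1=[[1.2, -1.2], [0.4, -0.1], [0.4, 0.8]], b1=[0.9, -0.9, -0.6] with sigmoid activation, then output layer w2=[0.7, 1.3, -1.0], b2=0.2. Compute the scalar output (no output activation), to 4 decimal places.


z1[0] = (1.2)·(-2) + (-1.2)·(-3) + 0.9 = 2.1
z1[1] = (0.4)·(-2) + (-0.1)·(-3) - 0.9 = -1.4
z1[2] = (0.4)·(-2) + (0.8)·(-3) - 0.6 = -3.8
h = sigmoid(z1) = [0.8909, 0.1978, 0.0219]
output = (0.7)·(0.8909) + (1.3)·(0.1978) + (-1.0)·(0.0219) + 0.2 = 1.0589

1.0589


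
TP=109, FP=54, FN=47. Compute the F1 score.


Precision = 109/163 = 0.6687
Recall = 109/156 = 0.6987
F1 = 2·P·R/(P+R) = 2·TP/(2·TP+FP+FN) = 218/(218+54+47) = 218/319 = 0.6834

0.6834


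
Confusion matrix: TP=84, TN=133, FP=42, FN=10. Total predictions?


Total = TP + TN + FP + FN
= 84 + 133 + 42 + 10
= 269
(Predicted positive: 126, predicted negative: 143)

269


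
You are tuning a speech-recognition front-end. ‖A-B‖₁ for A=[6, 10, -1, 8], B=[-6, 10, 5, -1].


d = |6+ 6| + |10-10| + |-1-5| + |8+ 1|
  = 12 + 0 + 6 + 9
  = 27

27


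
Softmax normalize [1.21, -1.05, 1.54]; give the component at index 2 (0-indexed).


Exponentials: e^1.21=3.3535, e^-1.05=0.3499, e^1.54=4.6646
Sum = 8.368
Softmax = [0.4008, 0.0418, 0.5574]
p[2] = 4.6646/8.368 = 0.5574

0.5574


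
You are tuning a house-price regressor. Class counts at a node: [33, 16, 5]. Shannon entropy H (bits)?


Probabilities: [33/54, 16/54, 5/54] ≈ [0.6111, 0.2963, 0.0926]
H = -((33/54)·log₂(33/54) + (16/54)·log₂(16/54) + (5/54)·log₂(5/54))
  = 1.272 bits

1.272 bits


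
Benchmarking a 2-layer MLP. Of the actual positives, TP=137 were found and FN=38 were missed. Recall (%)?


Recall = TP/(TP+FN)
= 137/(137+38)
= 137/175 = 78.29%

78.29%


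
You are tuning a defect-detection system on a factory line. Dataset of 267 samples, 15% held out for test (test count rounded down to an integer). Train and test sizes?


Test = ⌊267·15/100⌋ = 40
Train = 267 - 40 = 227

Train: 227, Test: 40


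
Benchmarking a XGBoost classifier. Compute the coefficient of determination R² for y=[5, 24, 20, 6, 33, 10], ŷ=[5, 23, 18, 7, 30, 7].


ȳ = 16.3333
SS_res = Σ(y-ŷ)² = 24
SS_tot = Σ(y-ȳ)² = 625.33
R² = 1 - SS_res/SS_tot = 1 - 0.0384 = 0.9616

0.9616


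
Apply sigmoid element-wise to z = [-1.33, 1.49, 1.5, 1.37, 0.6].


σ(-1.33) = 1/(1+e^1.33) = 0.2092
σ(1.49) = 1/(1+e^-1.49) = 0.8161
σ(1.5) = 1/(1+e^-1.5) = 0.8176
σ(1.37) = 1/(1+e^-1.37) = 0.7974
σ(0.6) = 1/(1+e^-0.6) = 0.6457
result = [0.2092, 0.8161, 0.8176, 0.7974, 0.6457]

[0.2092, 0.8161, 0.8176, 0.7974, 0.6457]


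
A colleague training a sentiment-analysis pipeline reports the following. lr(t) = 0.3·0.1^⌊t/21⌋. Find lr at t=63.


n_drops = ⌊63/21⌋ = 3
lr = 0.3·0.1^3 = 0.3·0.001 = 0.0003

0.0003


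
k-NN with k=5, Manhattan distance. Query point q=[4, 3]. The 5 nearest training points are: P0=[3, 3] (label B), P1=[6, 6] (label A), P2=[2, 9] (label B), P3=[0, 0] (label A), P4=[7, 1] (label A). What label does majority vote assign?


d(q,P0) = 1  (label B)
d(q,P1) = 5  (label A)
d(q,P2) = 8  (label B)
d(q,P3) = 7  (label A)
d(q,P4) = 5  (label A)
Votes: A=3, B=2
Majority → A

A


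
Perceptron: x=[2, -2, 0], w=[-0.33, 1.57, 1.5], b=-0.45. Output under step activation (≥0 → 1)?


z = (2)·(-0.33) + (-2)·(1.57) + (0)·(1.5) - 0.45
  = -4.25
step(z) = 0 (z<0)

0


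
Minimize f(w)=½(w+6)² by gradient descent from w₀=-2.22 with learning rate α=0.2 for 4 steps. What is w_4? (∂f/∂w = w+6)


step 1: grad = -2.22+6 = 3.78; w = -2.22 - 0.2·(3.78) = -2.976
step 2: grad = -2.976+6 = 3.024; w = -2.976 - 0.2·(3.024) = -3.5808
step 3: grad = -3.5808+6 = 2.4192; w = -3.5808 - 0.2·(2.4192) = -4.06464
step 4: grad = -4.06464+6 = 1.93536; w = -4.06464 - 0.2·(1.93536) = -4.451712

-4.451712


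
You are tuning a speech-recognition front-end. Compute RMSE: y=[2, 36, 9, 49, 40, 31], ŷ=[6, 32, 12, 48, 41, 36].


MSE = 68/6 = 11.3333
RMSE = √(68/6) = 3.3665

3.3665


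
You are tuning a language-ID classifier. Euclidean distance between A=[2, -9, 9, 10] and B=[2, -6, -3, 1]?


d = √((2-2)² + (-9+ 6)² + (9+ 3)² + (10-1)²)
  = √(0 + 9 + 144 + 81)
  = √234 = 15.2971

15.2971


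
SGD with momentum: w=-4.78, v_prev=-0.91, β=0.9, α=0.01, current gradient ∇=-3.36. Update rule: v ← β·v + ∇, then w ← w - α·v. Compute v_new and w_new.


v_new = 0.9·-0.91 - 3.36 = -0.819 - 3.36 = -4.179
w_new = -4.78 - 0.01·-4.179 = -4.78 + 0.04179 = -4.73821

v_new=-4.179, w_new=-4.73821


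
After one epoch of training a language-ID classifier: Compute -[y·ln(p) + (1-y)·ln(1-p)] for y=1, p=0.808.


BCE = -[y·ln(p) + (1-y)·ln(1-p)]
= -1·ln(0.808) - 0
= -ln(0.808) = 0.2132

0.2132


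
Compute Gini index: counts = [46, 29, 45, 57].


Probabilities: [46/177, 29/177, 45/177, 57/177] ≈ [0.2599, 0.1638, 0.2542, 0.322]
Σpᵢ² = (2116 + 841 + 2025 + 3249)/177² = 8231/31329
Gini = 1 - Σpᵢ² = 1 - 8231/31329 = 0.7373

0.7373


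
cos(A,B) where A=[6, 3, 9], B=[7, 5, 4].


A·B = 6·7 + 3·5 + 9·4 = 93
‖A‖ = √126 = 11.225, ‖B‖ = √90 = 9.4868
cos = 93/(√126·√90) = 93/√11340 = 0.8733

0.8733


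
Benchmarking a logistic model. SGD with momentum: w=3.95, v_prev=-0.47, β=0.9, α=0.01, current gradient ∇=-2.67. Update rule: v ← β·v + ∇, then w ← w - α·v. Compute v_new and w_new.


v_new = 0.9·-0.47 - 2.67 = -0.423 - 2.67 = -3.093
w_new = 3.95 - 0.01·-3.093 = 3.95 + 0.03093 = 3.98093

v_new=-3.093, w_new=3.98093


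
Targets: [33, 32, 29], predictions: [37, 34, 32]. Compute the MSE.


Squared errors: (33-37)²=16, (32-34)²=4, (29-32)²=9
Sum = 29
MSE = 29/3 = 29/3

29/3


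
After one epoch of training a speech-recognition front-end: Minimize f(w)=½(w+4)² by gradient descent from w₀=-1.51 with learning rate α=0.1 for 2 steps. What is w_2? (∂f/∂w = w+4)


step 1: grad = -1.51+4 = 2.49; w = -1.51 - 0.1·(2.49) = -1.759
step 2: grad = -1.759+4 = 2.241; w = -1.759 - 0.1·(2.241) = -1.9831

-1.9831


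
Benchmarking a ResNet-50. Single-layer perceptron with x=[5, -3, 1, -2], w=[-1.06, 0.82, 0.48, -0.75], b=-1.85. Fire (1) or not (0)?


z = (5)·(-1.06) + (-3)·(0.82) + (1)·(0.48) + (-2)·(-0.75) - 1.85
  = -7.63
step(z) = 0 (z<0)

0


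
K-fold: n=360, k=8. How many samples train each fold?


Fold size = 360/8 = 45
Training per fold = 360 - 45 = 315

315


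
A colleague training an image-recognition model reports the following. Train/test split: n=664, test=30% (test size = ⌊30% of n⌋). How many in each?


Test = ⌊664·30/100⌋ = 199
Train = 664 - 199 = 465

Train: 465, Test: 199


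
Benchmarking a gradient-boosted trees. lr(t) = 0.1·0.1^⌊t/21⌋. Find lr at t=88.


n_drops = ⌊88/21⌋ = 4
lr = 0.1·0.1^4 = 0.1·0.0001 = 0.00001

0.00001


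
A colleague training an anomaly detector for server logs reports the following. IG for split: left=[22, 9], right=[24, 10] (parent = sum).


Parent = [46, 19], H_parent = 0.8717
H_left = 0.8691 (n=31), H_right = 0.874 (n=34)
H_children = (31/65)·0.8691 + (34/65)·0.874 = 0.8717
IG = 0.8717 - 0.8717 = 0.0

0.0


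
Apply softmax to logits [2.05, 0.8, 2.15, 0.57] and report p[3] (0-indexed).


Exponentials: e^2.05=7.7679, e^0.8=2.2255, e^2.15=8.5849, e^0.57=1.7683
Sum = 20.3466
Softmax = [0.3818, 0.1094, 0.4219, 0.0869]
p[3] = 1.7683/20.3466 = 0.0869

0.0869


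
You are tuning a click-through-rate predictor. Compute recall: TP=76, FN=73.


Recall = TP/(TP+FN)
= 76/(76+73)
= 76/149 = 51.01%

51.01%


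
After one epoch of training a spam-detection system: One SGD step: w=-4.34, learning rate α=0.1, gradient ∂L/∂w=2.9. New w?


w_new = w - α·∇
= -4.34 - 0.1·2.9
= -4.34 - 0.29
= -4.63

-4.63


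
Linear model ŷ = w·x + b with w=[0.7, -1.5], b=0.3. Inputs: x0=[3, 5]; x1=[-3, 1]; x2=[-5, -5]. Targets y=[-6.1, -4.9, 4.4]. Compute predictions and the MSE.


ŷ0 = (0.7)·(3) + (-1.5)·(5) + 0.3 = -5.1
ŷ1 = (0.7)·(-3) + (-1.5)·(1) + 0.3 = -3.3
ŷ2 = (0.7)·(-5) + (-1.5)·(-5) + 0.3 = 4.3
errors² = [1.0, 2.56, 0.01]
MSE = 3.5700/3 = 1.19

1.19


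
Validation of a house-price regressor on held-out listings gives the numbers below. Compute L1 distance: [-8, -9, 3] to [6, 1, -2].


d = |-8-6| + |-9-1| + |3+ 2|
  = 14 + 10 + 5
  = 29

29


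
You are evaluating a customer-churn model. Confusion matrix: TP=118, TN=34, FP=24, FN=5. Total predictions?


Total = TP + TN + FP + FN
= 118 + 34 + 24 + 5
= 181
(Predicted positive: 142, predicted negative: 39)

181


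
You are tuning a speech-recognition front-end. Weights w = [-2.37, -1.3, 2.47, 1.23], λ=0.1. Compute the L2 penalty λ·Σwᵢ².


‖w‖₂² = (-2.37)² + (-1.3)² + (2.47)² + (1.23)²
     = 5.6169 + 1.69 + 6.1009 + 1.5129
     = 14.9207
λ·‖w‖₂² = 0.1·14.9207 = 1.49207

1.49207


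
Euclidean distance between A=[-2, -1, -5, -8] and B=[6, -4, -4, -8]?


d = √((-2-6)² + (-1+ 4)² + (-5+ 4)² + (-8+ 8)²)
  = √(64 + 9 + 1 + 0)
  = √74 = 8.6023

8.6023


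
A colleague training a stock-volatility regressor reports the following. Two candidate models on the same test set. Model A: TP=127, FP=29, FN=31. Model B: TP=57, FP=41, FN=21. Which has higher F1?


Model A: P=127/156=0.8141, R=127/158=0.8038, F1=2PR/(P+R)=2TP/(2TP+FP+FN)=254/314=0.8089
Model B: P=57/98=0.5816, R=57/78=0.7308, F1=2PR/(P+R)=2TP/(2TP+FP+FN)=114/176=0.6477
0.8089 > 0.6477 → Model A

Model A


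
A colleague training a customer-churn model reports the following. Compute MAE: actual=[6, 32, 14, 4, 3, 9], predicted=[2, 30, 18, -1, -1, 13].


Absolute errors: |6-2|=4, |32-30|=2, |14-18|=4, |4+ 1|=5, |3+ 1|=4, |9-13|=4
Sum = 23
MAE = 23/6 = 23/6

23/6


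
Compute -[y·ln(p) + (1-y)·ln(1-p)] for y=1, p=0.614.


BCE = -[y·ln(p) + (1-y)·ln(1-p)]
= -1·ln(0.614) - 0
= -ln(0.614) = 0.4878

0.4878


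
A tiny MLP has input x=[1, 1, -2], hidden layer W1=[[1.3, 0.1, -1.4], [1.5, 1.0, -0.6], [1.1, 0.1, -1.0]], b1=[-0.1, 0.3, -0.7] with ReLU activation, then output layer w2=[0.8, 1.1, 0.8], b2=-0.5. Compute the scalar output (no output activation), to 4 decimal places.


z1[0] = (1.3)·(1) + (0.1)·(1) + (-1.4)·(-2) - 0.1 = 4.1
z1[1] = (1.5)·(1) + (1.0)·(1) + (-0.6)·(-2) + 0.3 = 4.0
z1[2] = (1.1)·(1) + (0.1)·(1) + (-1.0)·(-2) - 0.7 = 2.5
h = ReLU(z1) = [4.1, 4.0, 2.5]
output = (0.8)·(4.1) + (1.1)·(4.0) + (0.8)·(2.5) - 0.5 = 9.18

9.18


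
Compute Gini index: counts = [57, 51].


Probabilities: [57/108, 51/108] ≈ [0.5278, 0.4722]
Σpᵢ² = (3249 + 2601)/108² = 5850/11664
Gini = 1 - Σpᵢ² = 1 - 5850/11664 = 0.4985

0.4985


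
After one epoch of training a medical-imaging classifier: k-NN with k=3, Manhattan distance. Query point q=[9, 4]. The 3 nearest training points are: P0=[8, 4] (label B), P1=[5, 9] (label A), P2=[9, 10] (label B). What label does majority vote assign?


d(q,P0) = 1  (label B)
d(q,P1) = 9  (label A)
d(q,P2) = 6  (label B)
Votes: A=1, B=2
Majority → B

B


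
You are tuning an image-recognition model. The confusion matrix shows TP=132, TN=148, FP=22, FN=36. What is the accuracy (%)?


Accuracy = (TP+TN)/(TP+TN+FP+FN)
= (132+148)/(338)
= 280/338 = 82.84%

82.84%


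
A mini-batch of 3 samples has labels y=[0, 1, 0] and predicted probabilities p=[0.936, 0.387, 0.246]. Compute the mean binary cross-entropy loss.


L[0] = -ln(1-0.936) = -ln(0.064) = 2.7489
L[1] = -ln(0.387) = 0.9493
L[2] = -ln(1-0.246) = -ln(0.754) = 0.2824
mean = (2.7489 + 0.9493 + 0.2824)/3 = 1.3269

1.3269


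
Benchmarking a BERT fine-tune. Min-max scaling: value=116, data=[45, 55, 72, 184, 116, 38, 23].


min=23, max=184
(116-23)/(184-23) = 93/161 = 0.5776

0.5776


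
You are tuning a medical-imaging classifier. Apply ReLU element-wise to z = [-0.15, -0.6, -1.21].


ReLU(-0.15) = max(0, -0.15) = 0.0
ReLU(-0.6) = max(0, -0.6) = 0.0
ReLU(-1.21) = max(0, -1.21) = 0.0
result = [0.0, 0.0, 0.0]

[0.0, 0.0, 0.0]


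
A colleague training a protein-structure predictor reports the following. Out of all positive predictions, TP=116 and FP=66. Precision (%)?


Precision = TP/(TP+FP)
= 116/(116+66)
= 116/182 = 63.74%

63.74%


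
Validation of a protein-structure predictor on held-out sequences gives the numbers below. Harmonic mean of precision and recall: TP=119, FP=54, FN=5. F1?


Precision = 119/173 = 0.6879
Recall = 119/124 = 0.9597
F1 = 2·P·R/(P+R) = 2·TP/(2·TP+FP+FN) = 238/(238+54+5) = 238/297 = 0.8013

0.8013


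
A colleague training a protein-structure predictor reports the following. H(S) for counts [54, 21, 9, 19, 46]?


Probabilities: [54/149, 21/149, 9/149, 19/149, 46/149] ≈ [0.3624, 0.1409, 0.0604, 0.1275, 0.3087]
H = -((54/149)·log₂(54/149) + (21/149)·log₂(21/149) + (9/149)·log₂(9/149) + (19/149)·log₂(19/149) + (46/149)·log₂(46/149))
  = 2.076 bits

2.076 bits


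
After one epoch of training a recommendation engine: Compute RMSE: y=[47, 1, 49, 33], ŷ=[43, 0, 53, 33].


MSE = 33/4 = 8.25
RMSE = √(33/4) = 2.8723

2.8723


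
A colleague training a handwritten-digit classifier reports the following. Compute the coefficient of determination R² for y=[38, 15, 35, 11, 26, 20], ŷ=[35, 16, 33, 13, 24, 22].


ȳ = 24.1667
SS_res = Σ(y-ŷ)² = 26
SS_tot = Σ(y-ȳ)² = 586.83
R² = 1 - SS_res/SS_tot = 1 - 0.0443 = 0.9557

0.9557


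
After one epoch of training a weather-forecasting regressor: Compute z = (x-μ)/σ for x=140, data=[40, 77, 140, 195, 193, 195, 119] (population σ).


μ = 137, σ = 57.5773
z = (140 - 137)/57.5773 = 0.0521

0.0521


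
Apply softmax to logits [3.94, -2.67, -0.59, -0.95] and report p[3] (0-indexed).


Exponentials: e^3.94=51.4186, e^-2.67=0.0693, e^-0.59=0.5543, e^-0.95=0.3867
Sum = 52.4289
Softmax = [0.9807, 0.0013, 0.0106, 0.0074]
p[3] = 0.3867/52.4289 = 0.0074

0.0074


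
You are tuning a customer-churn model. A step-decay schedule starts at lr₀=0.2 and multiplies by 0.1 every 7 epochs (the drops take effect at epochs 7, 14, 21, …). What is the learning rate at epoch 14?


n_drops = ⌊14/7⌋ = 2
lr = 0.2·0.1^2 = 0.2·0.01 = 0.002

0.002


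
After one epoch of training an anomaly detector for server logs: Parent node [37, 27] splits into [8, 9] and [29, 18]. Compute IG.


Parent = [37, 27], H_parent = 0.9823
H_left = 0.9975 (n=17), H_right = 0.9601 (n=47)
H_children = (17/64)·0.9975 + (47/64)·0.9601 = 0.97
IG = 0.9823 - 0.97 = 0.0123

0.0123


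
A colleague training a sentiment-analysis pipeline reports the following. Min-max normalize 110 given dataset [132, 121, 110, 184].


min=110, max=184
(110-110)/(184-110) = 0/74 = 0.0

0.0


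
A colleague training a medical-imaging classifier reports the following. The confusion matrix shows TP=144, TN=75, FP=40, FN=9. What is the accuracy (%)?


Accuracy = (TP+TN)/(TP+TN+FP+FN)
= (144+75)/(268)
= 219/268 = 81.72%

81.72%


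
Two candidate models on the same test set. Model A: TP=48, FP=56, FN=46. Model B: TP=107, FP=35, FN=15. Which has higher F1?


Model A: P=48/104=0.4615, R=48/94=0.5106, F1=2PR/(P+R)=2TP/(2TP+FP+FN)=96/198=0.4848
Model B: P=107/142=0.7535, R=107/122=0.877, F1=2PR/(P+R)=2TP/(2TP+FP+FN)=214/264=0.8106
0.4848 < 0.8106 → Model B

Model B


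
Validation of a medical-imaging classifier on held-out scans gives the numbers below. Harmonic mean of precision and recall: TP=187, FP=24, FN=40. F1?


Precision = 187/211 = 0.8863
Recall = 187/227 = 0.8238
F1 = 2·P·R/(P+R) = 2·TP/(2·TP+FP+FN) = 374/(374+24+40) = 374/438 = 0.8539

0.8539


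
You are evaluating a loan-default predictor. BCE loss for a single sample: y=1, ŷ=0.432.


BCE = -[y·ln(p) + (1-y)·ln(1-p)]
= -1·ln(0.432) - 0
= -ln(0.432) = 0.8393

0.8393


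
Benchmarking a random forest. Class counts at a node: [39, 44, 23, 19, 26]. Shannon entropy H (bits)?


Probabilities: [39/151, 44/151, 23/151, 19/151, 26/151] ≈ [0.2583, 0.2914, 0.1523, 0.1258, 0.1722]
H = -((39/151)·log₂(39/151) + (44/151)·log₂(44/151) + (23/151)·log₂(23/151) + (19/151)·log₂(19/151) + (26/151)·log₂(26/151))
  = 2.2496 bits

2.2496 bits


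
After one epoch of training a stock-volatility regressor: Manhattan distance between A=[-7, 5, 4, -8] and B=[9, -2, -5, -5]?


d = |-7-9| + |5+ 2| + |4+ 5| + |-8+ 5|
  = 16 + 7 + 9 + 3
  = 35

35


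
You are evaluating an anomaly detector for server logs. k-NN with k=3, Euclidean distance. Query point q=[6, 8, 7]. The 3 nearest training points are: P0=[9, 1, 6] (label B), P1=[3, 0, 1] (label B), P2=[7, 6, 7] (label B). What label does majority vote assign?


d(q,P0) = 7.6811  (label B)
d(q,P1) = 10.4403  (label B)
d(q,P2) = 2.2361  (label B)
Votes: A=0, B=3
Majority → B

B


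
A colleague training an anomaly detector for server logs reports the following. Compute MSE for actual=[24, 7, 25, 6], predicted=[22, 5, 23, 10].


Squared errors: (24-22)²=4, (7-5)²=4, (25-23)²=4, (6-10)²=16
Sum = 28
MSE = 28/4 = 7

7


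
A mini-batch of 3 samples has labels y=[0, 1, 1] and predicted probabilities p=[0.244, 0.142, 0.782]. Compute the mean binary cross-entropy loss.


L[0] = -ln(1-0.244) = -ln(0.756) = 0.2797
L[1] = -ln(0.142) = 1.9519
L[2] = -ln(0.782) = 0.2459
mean = (0.2797 + 1.9519 + 0.2459)/3 = 0.8258

0.8258


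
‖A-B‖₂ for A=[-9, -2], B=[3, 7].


d = √((-9-3)² + (-2-7)²)
  = √(144 + 81)
  = √225 = 15.0

15.0


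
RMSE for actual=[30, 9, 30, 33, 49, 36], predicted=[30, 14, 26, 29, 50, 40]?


MSE = 74/6 = 12.3333
RMSE = √(74/6) = 3.5119

3.5119


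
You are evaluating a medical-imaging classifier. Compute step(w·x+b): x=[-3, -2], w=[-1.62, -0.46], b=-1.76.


z = (-3)·(-1.62) + (-2)·(-0.46) - 1.76
  = 4.02
step(z) = 1 (z≥0)

1


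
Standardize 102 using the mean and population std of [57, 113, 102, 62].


μ = 83.5, σ = 24.3772
z = (102 - 83.5)/24.3772 = 0.7589

0.7589


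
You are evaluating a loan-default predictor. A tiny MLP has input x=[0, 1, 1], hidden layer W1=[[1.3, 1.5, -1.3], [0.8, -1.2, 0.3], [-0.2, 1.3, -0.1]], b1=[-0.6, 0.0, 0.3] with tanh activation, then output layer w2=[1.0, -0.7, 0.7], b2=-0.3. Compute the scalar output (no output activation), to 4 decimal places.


z1[0] = (1.3)·(0) + (1.5)·(1) + (-1.3)·(1) - 0.6 = -0.4
z1[1] = (0.8)·(0) + (-1.2)·(1) + (0.3)·(1) + 0.0 = -0.9
z1[2] = (-0.2)·(0) + (1.3)·(1) + (-0.1)·(1) + 0.3 = 1.5
h = tanh(z1) = [-0.3799, -0.7163, 0.9051]
output = (1.0)·(-0.3799) + (-0.7)·(-0.7163) + (0.7)·(0.9051) - 0.3 = 0.4551

0.4551


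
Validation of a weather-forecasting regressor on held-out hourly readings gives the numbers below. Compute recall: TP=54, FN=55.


Recall = TP/(TP+FN)
= 54/(54+55)
= 54/109 = 49.54%

49.54%


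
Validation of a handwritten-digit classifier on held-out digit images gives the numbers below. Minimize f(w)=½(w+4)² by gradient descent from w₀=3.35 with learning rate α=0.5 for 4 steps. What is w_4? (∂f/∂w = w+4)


step 1: grad = 3.35+4 = 7.35; w = 3.35 - 0.5·(7.35) = -0.325
step 2: grad = -0.325+4 = 3.675; w = -0.325 - 0.5·(3.675) = -2.1625
step 3: grad = -2.1625+4 = 1.8375; w = -2.1625 - 0.5·(1.8375) = -3.08125
step 4: grad = -3.08125+4 = 0.91875; w = -3.08125 - 0.5·(0.91875) = -3.540625

-3.540625


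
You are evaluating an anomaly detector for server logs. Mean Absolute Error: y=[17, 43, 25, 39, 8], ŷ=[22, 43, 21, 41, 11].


Absolute errors: |17-22|=5, |43-43|=0, |25-21|=4, |39-41|=2, |8-11|=3
Sum = 14
MAE = 14/5 = 14/5

14/5


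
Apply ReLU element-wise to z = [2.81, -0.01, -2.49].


ReLU(2.81) = max(0, 2.81) = 2.81
ReLU(-0.01) = max(0, -0.01) = 0.0
ReLU(-2.49) = max(0, -2.49) = 0.0
result = [2.81, 0.0, 0.0]

[2.81, 0.0, 0.0]


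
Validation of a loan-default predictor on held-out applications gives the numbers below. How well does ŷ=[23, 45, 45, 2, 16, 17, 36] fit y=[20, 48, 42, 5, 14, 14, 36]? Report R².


ȳ = 25.5714
SS_res = Σ(y-ŷ)² = 49
SS_tot = Σ(y-ȳ)² = 1603.71
R² = 1 - SS_res/SS_tot = 1 - 0.0306 = 0.9694

0.9694


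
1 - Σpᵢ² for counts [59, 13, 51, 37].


Probabilities: [59/160, 13/160, 51/160, 37/160] ≈ [0.3688, 0.0813, 0.3187, 0.2313]
Σpᵢ² = (3481 + 169 + 2601 + 1369)/160² = 7620/25600
Gini = 1 - Σpᵢ² = 1 - 7620/25600 = 0.7023

0.7023


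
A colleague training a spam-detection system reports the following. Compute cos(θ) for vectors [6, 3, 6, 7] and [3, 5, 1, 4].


A·B = 6·3 + 3·5 + 6·1 + 7·4 = 67
‖A‖ = √130 = 11.4018, ‖B‖ = √51 = 7.1414
cos = 67/(√130·√51) = 67/√6630 = 0.8228

0.8228


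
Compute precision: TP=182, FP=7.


Precision = TP/(TP+FP)
= 182/(182+7)
= 182/189 = 96.3%

96.3%


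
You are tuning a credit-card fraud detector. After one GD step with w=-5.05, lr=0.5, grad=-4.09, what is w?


w_new = w - α·∇
= -5.05 - 0.5·-4.09
= -5.05 + 2.045
= -3.005

-3.005


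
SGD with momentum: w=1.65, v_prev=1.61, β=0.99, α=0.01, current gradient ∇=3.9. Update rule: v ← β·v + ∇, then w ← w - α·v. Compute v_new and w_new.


v_new = 0.99·1.61 + 3.9 = 1.5939 + 3.9 = 5.4939
w_new = 1.65 - 0.01·5.4939 = 1.65 - 0.054939 = 1.595061

v_new=5.4939, w_new=1.595061


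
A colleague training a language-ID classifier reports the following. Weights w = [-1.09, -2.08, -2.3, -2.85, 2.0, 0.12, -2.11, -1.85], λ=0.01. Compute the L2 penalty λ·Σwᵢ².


‖w‖₂² = (-1.09)² + (-2.08)² + (-2.3)² + (-2.85)² + (2.0)² + (0.12)² + (-2.11)² + (-1.85)²
     = 1.1881 + 4.3264 + 5.29 + 8.1225 + 4 + 0.0144 + 4.4521 + 3.4225
     = 30.816
λ·‖w‖₂² = 0.01·30.816 = 0.30816

0.30816


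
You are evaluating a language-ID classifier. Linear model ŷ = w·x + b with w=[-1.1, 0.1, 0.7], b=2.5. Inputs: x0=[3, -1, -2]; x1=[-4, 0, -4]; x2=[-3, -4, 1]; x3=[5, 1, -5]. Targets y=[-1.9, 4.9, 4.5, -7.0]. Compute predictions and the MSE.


ŷ0 = (-1.1)·(3) + (0.1)·(-1) + (0.7)·(-2) + 2.5 = -2.3
ŷ1 = (-1.1)·(-4) + (0.1)·(0) + (0.7)·(-4) + 2.5 = 4.1
ŷ2 = (-1.1)·(-3) + (0.1)·(-4) + (0.7)·(1) + 2.5 = 6.1
ŷ3 = (-1.1)·(5) + (0.1)·(1) + (0.7)·(-5) + 2.5 = -6.4
errors² = [0.16, 0.64, 2.56, 0.36]
MSE = 3.7200/4 = 0.93

0.93


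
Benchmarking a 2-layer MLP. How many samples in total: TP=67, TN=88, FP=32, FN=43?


Total = TP + TN + FP + FN
= 67 + 88 + 32 + 43
= 230
(Predicted positive: 99, predicted negative: 131)

230


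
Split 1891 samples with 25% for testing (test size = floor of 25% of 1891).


Test = ⌊1891·25/100⌋ = 472
Train = 1891 - 472 = 1419

Train: 1419, Test: 472


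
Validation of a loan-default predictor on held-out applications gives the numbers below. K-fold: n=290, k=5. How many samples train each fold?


Fold size = 290/5 = 58
Training per fold = 290 - 58 = 232

232


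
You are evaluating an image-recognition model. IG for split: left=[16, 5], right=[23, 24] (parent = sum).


Parent = [39, 29], H_parent = 0.9843
H_left = 0.7919 (n=21), H_right = 0.9997 (n=47)
H_children = (21/68)·0.7919 + (47/68)·0.9997 = 0.9355
IG = 0.9843 - 0.9355 = 0.0488

0.0488


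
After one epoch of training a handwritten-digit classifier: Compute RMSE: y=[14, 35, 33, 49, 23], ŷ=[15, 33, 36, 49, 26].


MSE = 23/5 = 4.6
RMSE = √(23/5) = 2.1448

2.1448


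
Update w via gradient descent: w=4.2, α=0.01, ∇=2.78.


w_new = w - α·∇
= 4.2 - 0.01·2.78
= 4.2 - 0.0278
= 4.1722

4.1722


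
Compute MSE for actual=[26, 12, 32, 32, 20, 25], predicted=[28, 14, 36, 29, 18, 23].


Squared errors: (26-28)²=4, (12-14)²=4, (32-36)²=16, (32-29)²=9, (20-18)²=4, (25-23)²=4
Sum = 41
MSE = 41/6 = 41/6

41/6
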